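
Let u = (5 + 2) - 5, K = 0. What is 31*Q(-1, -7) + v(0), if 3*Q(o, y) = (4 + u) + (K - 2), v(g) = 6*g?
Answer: 124/3 ≈ 41.333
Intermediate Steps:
u = 2 (u = 7 - 5 = 2)
Q(o, y) = 4/3 (Q(o, y) = ((4 + 2) + (0 - 2))/3 = (6 - 2)/3 = (1/3)*4 = 4/3)
31*Q(-1, -7) + v(0) = 31*(4/3) + 6*0 = 124/3 + 0 = 124/3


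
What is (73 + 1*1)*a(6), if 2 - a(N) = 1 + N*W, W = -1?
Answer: 518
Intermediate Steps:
a(N) = 1 + N (a(N) = 2 - (1 + N*(-1)) = 2 - (1 - N) = 2 + (-1 + N) = 1 + N)
(73 + 1*1)*a(6) = (73 + 1*1)*(1 + 6) = (73 + 1)*7 = 74*7 = 518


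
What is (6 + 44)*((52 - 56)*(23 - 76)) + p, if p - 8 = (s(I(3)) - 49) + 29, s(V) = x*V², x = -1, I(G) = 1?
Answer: 10587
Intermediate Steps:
s(V) = -V²
p = -13 (p = 8 + ((-1*1² - 49) + 29) = 8 + ((-1*1 - 49) + 29) = 8 + ((-1 - 49) + 29) = 8 + (-50 + 29) = 8 - 21 = -13)
(6 + 44)*((52 - 56)*(23 - 76)) + p = (6 + 44)*((52 - 56)*(23 - 76)) - 13 = 50*(-4*(-53)) - 13 = 50*212 - 13 = 10600 - 13 = 10587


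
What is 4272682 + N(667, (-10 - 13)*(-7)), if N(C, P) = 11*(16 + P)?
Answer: 4274629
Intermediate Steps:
N(C, P) = 176 + 11*P
4272682 + N(667, (-10 - 13)*(-7)) = 4272682 + (176 + 11*((-10 - 13)*(-7))) = 4272682 + (176 + 11*(-23*(-7))) = 4272682 + (176 + 11*161) = 4272682 + (176 + 1771) = 4272682 + 1947 = 4274629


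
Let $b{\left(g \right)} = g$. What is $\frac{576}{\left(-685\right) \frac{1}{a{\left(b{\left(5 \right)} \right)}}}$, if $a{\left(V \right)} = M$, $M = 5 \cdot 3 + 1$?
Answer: $- \frac{9216}{685} \approx -13.454$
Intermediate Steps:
$M = 16$ ($M = 15 + 1 = 16$)
$a{\left(V \right)} = 16$
$\frac{576}{\left(-685\right) \frac{1}{a{\left(b{\left(5 \right)} \right)}}} = \frac{576}{\left(-685\right) \frac{1}{16}} = \frac{576}{- \frac{685}{16}} = 576 \left(- \frac{16}{685}\right) = - \frac{9216}{685}$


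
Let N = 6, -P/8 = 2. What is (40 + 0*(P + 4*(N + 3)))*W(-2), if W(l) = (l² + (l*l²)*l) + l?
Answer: 720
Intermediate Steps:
P = -16 (P = -8*2 = -16)
W(l) = l + l² + l⁴ (W(l) = (l² + l³*l) + l = (l² + l⁴) + l = l + l² + l⁴)
(40 + 0*(P + 4*(N + 3)))*W(-2) = (40 + 0*(-16 + 4*(6 + 3)))*(-2*(1 - 2 + (-2)³)) = (40 + 0*(-16 + 4*9))*(-2*(1 - 2 - 8)) = (40 + 0*(-16 + 36))*(-2*(-9)) = (40 + 0*20)*18 = (40 + 0)*18 = 40*18 = 720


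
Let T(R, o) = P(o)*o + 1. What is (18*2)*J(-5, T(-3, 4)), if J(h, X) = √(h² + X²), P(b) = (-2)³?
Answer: 36*√986 ≈ 1130.4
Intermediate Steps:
P(b) = -8
T(R, o) = 1 - 8*o (T(R, o) = -8*o + 1 = 1 - 8*o)
J(h, X) = √(X² + h²)
(18*2)*J(-5, T(-3, 4)) = (18*2)*√((1 - 8*4)² + (-5)²) = 36*√((1 - 32)² + 25) = 36*√((-31)² + 25) = 36*√(961 + 25) = 36*√986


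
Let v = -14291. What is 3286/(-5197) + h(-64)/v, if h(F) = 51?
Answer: -47225273/74270327 ≈ -0.63586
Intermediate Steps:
3286/(-5197) + h(-64)/v = 3286/(-5197) + 51/(-14291) = 3286*(-1/5197) + 51*(-1/14291) = -3286/5197 - 51/14291 = -47225273/74270327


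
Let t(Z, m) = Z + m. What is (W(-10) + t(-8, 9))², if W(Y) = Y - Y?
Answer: 1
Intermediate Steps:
W(Y) = 0
(W(-10) + t(-8, 9))² = (0 + (-8 + 9))² = (0 + 1)² = 1² = 1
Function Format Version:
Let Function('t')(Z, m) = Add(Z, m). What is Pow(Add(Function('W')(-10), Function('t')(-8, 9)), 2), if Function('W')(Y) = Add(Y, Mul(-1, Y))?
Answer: 1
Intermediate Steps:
Function('W')(Y) = 0
Pow(Add(Function('W')(-10), Function('t')(-8, 9)), 2) = Pow(Add(0, Add(-8, 9)), 2) = Pow(Add(0, 1), 2) = Pow(1, 2) = 1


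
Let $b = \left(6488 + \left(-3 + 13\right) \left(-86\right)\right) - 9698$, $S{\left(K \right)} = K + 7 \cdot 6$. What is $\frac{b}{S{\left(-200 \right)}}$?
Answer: $\frac{2035}{79} \approx 25.759$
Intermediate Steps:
$S{\left(K \right)} = 42 + K$ ($S{\left(K \right)} = K + 42 = 42 + K$)
$b = -4070$ ($b = \left(6488 + 10 \left(-86\right)\right) - 9698 = \left(6488 - 860\right) - 9698 = 5628 - 9698 = -4070$)
$\frac{b}{S{\left(-200 \right)}} = - \frac{4070}{42 - 200} = - \frac{4070}{-158} = \left(-4070\right) \left(- \frac{1}{158}\right) = \frac{2035}{79}$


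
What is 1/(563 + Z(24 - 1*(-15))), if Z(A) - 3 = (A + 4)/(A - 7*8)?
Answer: 17/9579 ≈ 0.0017747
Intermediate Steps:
Z(A) = 3 + (4 + A)/(-56 + A) (Z(A) = 3 + (A + 4)/(A - 7*8) = 3 + (4 + A)/(A - 56) = 3 + (4 + A)/(-56 + A))
1/(563 + Z(24 - 1*(-15))) = 1/(563 + 4*(-41 + (24 - 1*(-15)))/(-56 + (24 - 1*(-15)))) = 1/(563 + 4*(-41 + (24 + 15))/(-56 + (24 + 15))) = 1/(563 + 4*(-41 + 39)/(-56 + 39)) = 1/(563 + 4*(-2)/(-17)) = 1/(563 + 4*(-1/17)*(-2)) = 1/(563 + 8/17) = 1/(9579/17) = 17/9579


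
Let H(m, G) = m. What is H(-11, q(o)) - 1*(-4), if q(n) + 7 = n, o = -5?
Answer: -7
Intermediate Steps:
q(n) = -7 + n
H(-11, q(o)) - 1*(-4) = -11 - 1*(-4) = -11 + 4 = -7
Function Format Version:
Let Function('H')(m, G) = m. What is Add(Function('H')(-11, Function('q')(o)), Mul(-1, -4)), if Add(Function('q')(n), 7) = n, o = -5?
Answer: -7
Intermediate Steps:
Function('q')(n) = Add(-7, n)
Add(Function('H')(-11, Function('q')(o)), Mul(-1, -4)) = Add(-11, Mul(-1, -4)) = Add(-11, 4) = -7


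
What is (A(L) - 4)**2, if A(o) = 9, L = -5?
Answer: 25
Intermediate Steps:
(A(L) - 4)**2 = (9 - 4)**2 = 5**2 = 25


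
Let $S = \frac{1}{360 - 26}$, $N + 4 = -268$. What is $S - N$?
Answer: $\frac{90849}{334} \approx 272.0$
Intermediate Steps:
$N = -272$ ($N = -4 - 268 = -272$)
$S = \frac{1}{334} \approx 0.002994$
$S - N = \frac{1}{334} - -272 = \frac{1}{334} + 272 = \frac{90849}{334}$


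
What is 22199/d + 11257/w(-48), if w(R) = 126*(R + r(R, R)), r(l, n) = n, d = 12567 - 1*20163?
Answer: -9834091/2552256 ≈ -3.8531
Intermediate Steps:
d = -7596 (d = 12567 - 20163 = -7596)
w(R) = 252*R (w(R) = 126*(R + R) = 126*(2*R) = 252*R)
22199/d + 11257/w(-48) = 22199/(-7596) + 11257/((252*(-48))) = 22199*(-1/7596) + 11257/(-12096) = -22199/7596 + 11257*(-1/12096) = -22199/7596 - 11257/12096 = -9834091/2552256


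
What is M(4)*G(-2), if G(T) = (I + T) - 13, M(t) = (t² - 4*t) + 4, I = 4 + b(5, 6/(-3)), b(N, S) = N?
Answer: -24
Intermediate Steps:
I = 9 (I = 4 + 5 = 9)
M(t) = 4 + t² - 4*t
G(T) = -4 + T (G(T) = (9 + T) - 13 = -4 + T)
M(4)*G(-2) = (4 + 4² - 4*4)*(-4 - 2) = (4 + 16 - 16)*(-6) = 4*(-6) = -24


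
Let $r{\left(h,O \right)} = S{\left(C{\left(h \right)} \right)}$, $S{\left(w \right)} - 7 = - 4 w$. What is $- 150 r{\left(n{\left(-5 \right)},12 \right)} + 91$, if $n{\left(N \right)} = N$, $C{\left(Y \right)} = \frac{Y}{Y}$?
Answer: $-359$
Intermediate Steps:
$C{\left(Y \right)} = 1$
$S{\left(w \right)} = 7 - 4 w$
$r{\left(h,O \right)} = 3$ ($r{\left(h,O \right)} = 7 - 4 = 3$)
$- 150 r{\left(n{\left(-5 \right)},12 \right)} + 91 = \left(-150\right) 3 + 91 = -450 + 91 = -359$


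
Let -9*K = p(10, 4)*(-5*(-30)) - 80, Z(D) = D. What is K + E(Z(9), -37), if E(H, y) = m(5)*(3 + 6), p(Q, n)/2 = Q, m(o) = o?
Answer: -2515/9 ≈ -279.44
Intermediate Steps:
p(Q, n) = 2*Q
K = -2920/9 (K = -((2*10)*(-5*(-30)) - 80)/9 = -(20*150 - 80)/9 = -(3000 - 80)/9 = -⅑*2920 = -2920/9 ≈ -324.44)
E(H, y) = 45 (E(H, y) = 5*(3 + 6) = 5*9 = 45)
K + E(Z(9), -37) = -2920/9 + 45 = -2515/9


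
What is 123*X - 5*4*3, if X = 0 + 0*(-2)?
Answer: -60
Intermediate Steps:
X = 0 (X = 0 + 0 = 0)
123*X - 5*4*3 = 123*0 - 5*4*3 = 0 - 20*3 = 0 - 60 = -60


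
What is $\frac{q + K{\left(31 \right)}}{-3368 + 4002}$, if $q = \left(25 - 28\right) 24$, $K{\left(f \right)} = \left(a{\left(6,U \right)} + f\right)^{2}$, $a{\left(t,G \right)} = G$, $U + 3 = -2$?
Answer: $\frac{302}{317} \approx 0.95268$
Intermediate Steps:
$U = -5$ ($U = -3 - 2 = -5$)
$K{\left(f \right)} = \left(-5 + f\right)^{2}$
$q = -72$ ($q = \left(-3\right) 24 = -72$)
$\frac{q + K{\left(31 \right)}}{-3368 + 4002} = \frac{-72 + \left(-5 + 31\right)^{2}}{-3368 + 4002} = \frac{-72 + 26^{2}}{634} = \left(-72 + 676\right) \frac{1}{634} = 604 \cdot \frac{1}{634} = \frac{302}{317}$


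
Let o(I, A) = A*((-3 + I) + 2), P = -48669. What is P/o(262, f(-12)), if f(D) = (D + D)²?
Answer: -16223/50112 ≈ -0.32373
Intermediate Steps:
f(D) = 4*D² (f(D) = (2*D)² = 4*D²)
o(I, A) = A*(-1 + I)
P/o(262, f(-12)) = -48669*1/(576*(-1 + 262)) = -48669/((4*144)*261) = -48669/(576*261) = -48669/150336 = -48669*1/150336 = -16223/50112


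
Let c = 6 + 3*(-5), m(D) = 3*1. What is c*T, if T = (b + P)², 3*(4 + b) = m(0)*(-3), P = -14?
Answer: -3969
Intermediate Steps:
m(D) = 3
b = -7 (b = -4 + (3*(-3))/3 = -4 + (⅓)*(-9) = -4 - 3 = -7)
T = 441 (T = (-7 - 14)² = (-21)² = 441)
c = -9 (c = 6 - 15 = -9)
c*T = -9*441 = -3969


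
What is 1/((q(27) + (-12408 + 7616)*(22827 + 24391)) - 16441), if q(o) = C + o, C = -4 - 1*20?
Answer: -1/226285094 ≈ -4.4192e-9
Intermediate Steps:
C = -24 (C = -4 - 20 = -24)
q(o) = -24 + o
1/((q(27) + (-12408 + 7616)*(22827 + 24391)) - 16441) = 1/(((-24 + 27) + (-12408 + 7616)*(22827 + 24391)) - 16441) = 1/((3 - 4792*47218) - 16441) = 1/((3 - 226268656) - 16441) = 1/(-226268653 - 16441) = 1/(-226285094) = -1/226285094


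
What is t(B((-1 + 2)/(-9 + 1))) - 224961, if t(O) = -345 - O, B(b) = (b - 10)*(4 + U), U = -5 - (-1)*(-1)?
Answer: -901305/4 ≈ -2.2533e+5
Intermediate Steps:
U = -6 (U = -5 - 1*1 = -5 - 1 = -6)
B(b) = 20 - 2*b (B(b) = (b - 10)*(4 - 6) = (-10 + b)*(-2) = 20 - 2*b)
t(B((-1 + 2)/(-9 + 1))) - 224961 = (-345 - (20 - 2*(-1 + 2)/(-9 + 1))) - 224961 = (-345 - (20 - 2/(-8))) - 224961 = (-345 - (20 - 2*(-1)/8)) - 224961 = (-345 - (20 - 2*(-⅛))) - 224961 = (-345 - (20 + ¼)) - 224961 = (-345 - 1*81/4) - 224961 = (-345 - 81/4) - 224961 = -1461/4 - 224961 = -901305/4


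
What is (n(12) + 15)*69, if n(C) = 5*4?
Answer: 2415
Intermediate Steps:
n(C) = 20
(n(12) + 15)*69 = (20 + 15)*69 = 35*69 = 2415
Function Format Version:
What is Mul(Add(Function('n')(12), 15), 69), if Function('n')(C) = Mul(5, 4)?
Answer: 2415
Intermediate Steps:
Function('n')(C) = 20
Mul(Add(Function('n')(12), 15), 69) = Mul(Add(20, 15), 69) = Mul(35, 69) = 2415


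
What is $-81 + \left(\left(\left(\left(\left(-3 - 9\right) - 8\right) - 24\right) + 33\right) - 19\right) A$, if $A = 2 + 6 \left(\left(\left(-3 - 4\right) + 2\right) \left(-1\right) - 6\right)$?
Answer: $39$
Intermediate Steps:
$A = -4$ ($A = 2 + 6 \left(\left(-7 + 2\right) \left(-1\right) - 6\right) = 2 + 6 \left(\left(-5\right) \left(-1\right) - 6\right) = 2 + 6 \left(5 - 6\right) = 2 + 6 \left(-1\right) = 2 - 6 = -4$)
$-81 + \left(\left(\left(\left(\left(-3 - 9\right) - 8\right) - 24\right) + 33\right) - 19\right) A = -81 + \left(\left(\left(\left(\left(-3 - 9\right) - 8\right) - 24\right) + 33\right) - 19\right) \left(-4\right) = -81 + \left(\left(\left(\left(-12 - 8\right) - 24\right) + 33\right) - 19\right) \left(-4\right) = -81 + \left(\left(\left(-20 - 24\right) + 33\right) - 19\right) \left(-4\right) = -81 + \left(\left(-44 + 33\right) - 19\right) \left(-4\right) = -81 + \left(-11 - 19\right) \left(-4\right) = -81 - -120 = -81 + 120 = 39$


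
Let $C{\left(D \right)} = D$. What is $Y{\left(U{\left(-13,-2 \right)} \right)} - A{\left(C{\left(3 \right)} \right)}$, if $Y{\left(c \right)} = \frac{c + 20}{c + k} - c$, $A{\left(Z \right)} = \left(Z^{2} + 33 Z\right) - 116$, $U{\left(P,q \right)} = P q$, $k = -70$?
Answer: $- \frac{419}{22} \approx -19.045$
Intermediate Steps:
$A{\left(Z \right)} = -116 + Z^{2} + 33 Z$
$Y{\left(c \right)} = - c + \frac{20 + c}{-70 + c}$ ($Y{\left(c \right)} = \frac{c + 20}{c - 70} - c = \frac{20 + c}{-70 + c} - c = - c + \frac{20 + c}{-70 + c}$)
$Y{\left(U{\left(-13,-2 \right)} \right)} - A{\left(C{\left(3 \right)} \right)} = \frac{20 - \left(\left(-13\right) \left(-2\right)\right)^{2} + 71 \left(\left(-13\right) \left(-2\right)\right)}{-70 - -26} - \left(-116 + 3^{2} + 33 \cdot 3\right) = \frac{20 - 26^{2} + 71 \cdot 26}{-70 + 26} - \left(-116 + 9 + 99\right) = \frac{20 - 676 + 1846}{-44} - -8 = - \frac{20 - 676 + 1846}{44} + 8 = \left(- \frac{1}{44}\right) 1190 + 8 = - \frac{595}{22} + 8 = - \frac{419}{22}$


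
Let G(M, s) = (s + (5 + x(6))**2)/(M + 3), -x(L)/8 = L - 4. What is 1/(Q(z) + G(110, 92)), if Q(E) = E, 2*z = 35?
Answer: 226/4381 ≈ 0.051586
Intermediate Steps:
x(L) = 32 - 8*L (x(L) = -8*(L - 4) = -8*(-4 + L) = 32 - 8*L)
z = 35/2 (z = (1/2)*35 = 35/2 ≈ 17.500)
G(M, s) = (121 + s)/(3 + M) (G(M, s) = (s + (5 + (32 - 8*6))**2)/(M + 3) = (s + (5 + (32 - 48))**2)/(3 + M) = (s + (5 - 16)**2)/(3 + M) = (s + (-11)**2)/(3 + M) = (s + 121)/(3 + M) = (121 + s)/(3 + M))
1/(Q(z) + G(110, 92)) = 1/(35/2 + (121 + 92)/(3 + 110)) = 1/(35/2 + 213/113) = 1/(4381/226) = 226/4381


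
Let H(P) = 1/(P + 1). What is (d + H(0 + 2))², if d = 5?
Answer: 256/9 ≈ 28.444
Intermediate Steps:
H(P) = 1/(1 + P)
(d + H(0 + 2))² = (5 + 1/(1 + (0 + 2)))² = (5 + 1/(1 + 2))² = (5 + 1/3)² = (5 + ⅓)² = (16/3)² = 256/9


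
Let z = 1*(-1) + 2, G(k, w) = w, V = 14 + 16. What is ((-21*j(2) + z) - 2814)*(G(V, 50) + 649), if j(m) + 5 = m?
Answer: -1922250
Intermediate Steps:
V = 30
j(m) = -5 + m
z = 1 (z = -1 + 2 = 1)
((-21*j(2) + z) - 2814)*(G(V, 50) + 649) = ((-21*(-5 + 2) + 1) - 2814)*(50 + 649) = ((-21*(-3) + 1) - 2814)*699 = ((63 + 1) - 2814)*699 = (64 - 2814)*699 = -2750*699 = -1922250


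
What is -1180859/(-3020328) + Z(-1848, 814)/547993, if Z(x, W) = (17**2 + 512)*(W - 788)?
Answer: 710003816915/1655118601704 ≈ 0.42897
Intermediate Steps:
Z(x, W) = -631188 + 801*W (Z(x, W) = (289 + 512)*(-788 + W) = 801*(-788 + W) = -631188 + 801*W)
-1180859/(-3020328) + Z(-1848, 814)/547993 = -1180859/(-3020328) + (-631188 + 801*814)/547993 = -1180859*(-1/3020328) + (-631188 + 652014)*(1/547993) = 1180859/3020328 + 20826*(1/547993) = 1180859/3020328 + 20826/547993 = 710003816915/1655118601704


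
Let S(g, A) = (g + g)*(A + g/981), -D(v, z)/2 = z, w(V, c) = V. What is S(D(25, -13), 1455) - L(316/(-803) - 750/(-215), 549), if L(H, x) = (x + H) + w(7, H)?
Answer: 2543935813282/33872949 ≈ 75102.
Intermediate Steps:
D(v, z) = -2*z
S(g, A) = 2*g*(A + g/981) (S(g, A) = (2*g)*(A + g*(1/981)) = (2*g)*(A + g/981) = 2*g*(A + g/981))
L(H, x) = 7 + H + x (L(H, x) = (x + H) + 7 = (H + x) + 7 = 7 + H + x)
S(D(25, -13), 1455) - L(316/(-803) - 750/(-215), 549) = 2*(-2*(-13))*(-2*(-13) + 981*1455)/981 - (7 + (316/(-803) - 750/(-215)) + 549) = (2/981)*26*(26 + 1427355) - (7 + (316*(-1/803) - 750*(-1/215)) + 549) = (2/981)*26*1427381 - (7 + (-316/803 + 150/43) + 549) = 74223812/981 - (7 + 106862/34529 + 549) = 74223812/981 - 1*19304986/34529 = 74223812/981 - 19304986/34529 = 2543935813282/33872949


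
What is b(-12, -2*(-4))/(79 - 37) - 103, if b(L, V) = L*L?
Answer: -697/7 ≈ -99.571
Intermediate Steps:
b(L, V) = L**2
b(-12, -2*(-4))/(79 - 37) - 103 = (-12)**2/(79 - 37) - 103 = 144/42 - 103 = (1/42)*144 - 103 = 24/7 - 103 = -697/7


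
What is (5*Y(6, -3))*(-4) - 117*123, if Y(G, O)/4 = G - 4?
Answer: -14551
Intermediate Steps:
Y(G, O) = -16 + 4*G (Y(G, O) = 4*(G - 4) = 4*(-4 + G) = -16 + 4*G)
(5*Y(6, -3))*(-4) - 117*123 = (5*(-16 + 4*6))*(-4) - 117*123 = (5*(-16 + 24))*(-4) - 14391 = (5*8)*(-4) - 14391 = 40*(-4) - 14391 = -160 - 14391 = -14551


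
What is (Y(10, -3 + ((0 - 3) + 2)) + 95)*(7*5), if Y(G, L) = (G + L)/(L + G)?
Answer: 3360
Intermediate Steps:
Y(G, L) = 1 (Y(G, L) = (G + L)/(G + L) = 1)
(Y(10, -3 + ((0 - 3) + 2)) + 95)*(7*5) = (1 + 95)*(7*5) = 96*35 = 3360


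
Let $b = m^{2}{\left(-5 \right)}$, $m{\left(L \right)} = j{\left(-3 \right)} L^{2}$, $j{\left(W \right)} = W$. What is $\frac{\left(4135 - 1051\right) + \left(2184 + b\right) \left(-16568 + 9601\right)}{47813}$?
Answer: $- \frac{54402219}{47813} \approx -1137.8$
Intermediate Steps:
$m{\left(L \right)} = - 3 L^{2}$
$b = 5625$ ($b = \left(- 3 \left(-5\right)^{2}\right)^{2} = \left(\left(-3\right) 25\right)^{2} = \left(-75\right)^{2} = 5625$)
$\frac{\left(4135 - 1051\right) + \left(2184 + b\right) \left(-16568 + 9601\right)}{47813} = \frac{\left(4135 - 1051\right) + \left(2184 + 5625\right) \left(-16568 + 9601\right)}{47813} = \left(\left(4135 + \left(-11185 + 10134\right)\right) + 7809 \left(-6967\right)\right) \frac{1}{47813} = \left(\left(4135 - 1051\right) - 54405303\right) \frac{1}{47813} = \left(3084 - 54405303\right) \frac{1}{47813} = \left(-54402219\right) \frac{1}{47813} = - \frac{54402219}{47813}$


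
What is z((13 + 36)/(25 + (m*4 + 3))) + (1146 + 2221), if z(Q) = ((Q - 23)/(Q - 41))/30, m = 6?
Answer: 210404977/62490 ≈ 3367.0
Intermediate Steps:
z(Q) = (-23 + Q)/(30*(-41 + Q)) (z(Q) = ((-23 + Q)/(-41 + Q))*(1/30) = (-23 + Q)/(30*(-41 + Q)))
z((13 + 36)/(25 + (m*4 + 3))) + (1146 + 2221) = (-23 + (13 + 36)/(25 + (6*4 + 3)))/(30*(-41 + (13 + 36)/(25 + (6*4 + 3)))) + (1146 + 2221) = (-23 + 49/(25 + (24 + 3)))/(30*(-41 + 49/(25 + (24 + 3)))) + 3367 = (-23 + 49/(25 + 27))/(30*(-41 + 49/(25 + 27))) + 3367 = (-23 + 49/52)/(30*(-41 + 49/52)) + 3367 = (1/30)*(-1147/52)/(-2083/52) + 3367 = (1/30)*(-52/2083)*(-1147/52) + 3367 = 1147/62490 + 3367 = 210404977/62490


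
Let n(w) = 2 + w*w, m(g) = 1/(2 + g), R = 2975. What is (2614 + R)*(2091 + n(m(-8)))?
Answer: 46791729/4 ≈ 1.1698e+7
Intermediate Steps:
n(w) = 2 + w²
(2614 + R)*(2091 + n(m(-8))) = (2614 + 2975)*(2091 + (2 + (1/(2 - 8))²)) = 5589*(2091 + (2 + (1/(-6))²)) = 5589*(2091 + (2 + (-⅙)²)) = 5589*(2091 + (2 + 1/36)) = 5589*(2091 + 73/36) = 5589*(75349/36) = 46791729/4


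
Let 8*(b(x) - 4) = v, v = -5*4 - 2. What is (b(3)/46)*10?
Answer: 25/92 ≈ 0.27174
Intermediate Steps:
v = -22 (v = -20 - 2 = -22)
b(x) = 5/4 (b(x) = 4 + (⅛)*(-22) = 4 - 11/4 = 5/4)
(b(3)/46)*10 = ((5/4)/46)*10 = ((5/4)*(1/46))*10 = (5/184)*10 = 25/92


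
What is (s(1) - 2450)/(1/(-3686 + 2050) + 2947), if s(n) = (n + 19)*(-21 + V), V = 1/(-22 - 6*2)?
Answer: -79836800/81961947 ≈ -0.97407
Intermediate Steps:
V = -1/34 (V = 1/(-22 - 12) = 1/(-34) = -1/34 ≈ -0.029412)
s(n) = -13585/34 - 715*n/34 (s(n) = (n + 19)*(-21 - 1/34) = (19 + n)*(-715/34) = -13585/34 - 715*n/34)
(s(1) - 2450)/(1/(-3686 + 2050) + 2947) = ((-13585/34 - 715/34*1) - 2450)/(1/(-3686 + 2050) + 2947) = ((-13585/34 - 715/34) - 2450)/(1/(-1636) + 2947) = (-7150/17 - 2450)/(-1/1636 + 2947) = -48800/(17*4821291/1636) = -48800/17*1636/4821291 = -79836800/81961947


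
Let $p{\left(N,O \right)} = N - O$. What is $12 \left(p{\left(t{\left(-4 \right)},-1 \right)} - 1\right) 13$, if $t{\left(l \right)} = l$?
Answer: $-624$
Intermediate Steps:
$12 \left(p{\left(t{\left(-4 \right)},-1 \right)} - 1\right) 13 = 12 \left(\left(-4 - -1\right) - 1\right) 13 = 12 \left(\left(-4 + 1\right) - 1\right) 13 = 12 \left(-3 - 1\right) 13 = 12 \left(-4\right) 13 = \left(-48\right) 13 = -624$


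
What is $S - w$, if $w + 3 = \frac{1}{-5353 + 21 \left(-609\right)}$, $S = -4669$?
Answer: $- \frac{84650571}{18142} \approx -4666.0$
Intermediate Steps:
$w = - \frac{54427}{18142}$ ($w = -3 + \frac{1}{-5353 + 21 \left(-609\right)} = -3 + \frac{1}{-5353 - 12789} = -3 + \frac{1}{-18142} = -3 - \frac{1}{18142} = - \frac{54427}{18142} \approx -3.0001$)
$S - w = -4669 - - \frac{54427}{18142} = -4669 + \frac{54427}{18142} = - \frac{84650571}{18142}$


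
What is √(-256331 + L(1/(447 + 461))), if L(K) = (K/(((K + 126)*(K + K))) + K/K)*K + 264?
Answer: 17*I*√2390495077891275607/51941686 ≈ 506.03*I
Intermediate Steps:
L(K) = 264 + K*(1 + 1/(2*(126 + K))) (L(K) = (K/(((126 + K)*(2*K))) + 1)*K + 264 = (K/((2*K*(126 + K))) + 1)*K + 264 = (K*(1/(2*K*(126 + K))) + 1)*K + 264 = (1/(2*(126 + K)) + 1)*K + 264 = (1 + 1/(2*(126 + K)))*K + 264 = K*(1 + 1/(2*(126 + K))) + 264 = 264 + K*(1 + 1/(2*(126 + K))))
√(-256331 + L(1/(447 + 461))) = √(-256331 + (33264 + (1/(447 + 461))² + 781/(2*(447 + 461)))/(126 + 1/(447 + 461))) = √(-256331 + (33264 + (1/908)² + (781/2)/908)/(126 + 1/908)) = √(-256331 + (33264 + (1/908)² + (781/2)*(1/908))/(126 + 1/908)) = √(-256331 + (33264 + 1/824464 + 781/1816)/(114409/908)) = √(-256331 + (908/114409)*(27425325071/824464)) = √(-256331 + 27425325071/103883372) = √(-26601103303061/103883372) = 17*I*√2390495077891275607/51941686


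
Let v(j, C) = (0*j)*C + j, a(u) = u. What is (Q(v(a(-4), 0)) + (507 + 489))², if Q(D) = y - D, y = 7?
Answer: 1014049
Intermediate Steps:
v(j, C) = j (v(j, C) = 0*C + j = 0 + j = j)
Q(D) = 7 - D
(Q(v(a(-4), 0)) + (507 + 489))² = ((7 - 1*(-4)) + (507 + 489))² = ((7 + 4) + 996)² = (11 + 996)² = 1007² = 1014049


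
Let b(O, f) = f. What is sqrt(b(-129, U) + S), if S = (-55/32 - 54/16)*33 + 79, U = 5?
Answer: 3*I*sqrt(598)/8 ≈ 9.1703*I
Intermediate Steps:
S = -2851/32 (S = (-55*1/32 - 54*1/16)*33 + 79 = (-55/32 - 27/8)*33 + 79 = -163/32*33 + 79 = -5379/32 + 79 = -2851/32 ≈ -89.094)
sqrt(b(-129, U) + S) = sqrt(5 - 2851/32) = sqrt(-2691/32) = 3*I*sqrt(598)/8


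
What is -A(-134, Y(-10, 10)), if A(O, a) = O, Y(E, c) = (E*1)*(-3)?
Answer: 134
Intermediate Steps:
Y(E, c) = -3*E (Y(E, c) = E*(-3) = -3*E)
-A(-134, Y(-10, 10)) = -1*(-134) = 134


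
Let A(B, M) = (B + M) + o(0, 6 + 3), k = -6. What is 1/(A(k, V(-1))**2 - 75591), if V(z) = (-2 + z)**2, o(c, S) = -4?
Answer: -1/75590 ≈ -1.3229e-5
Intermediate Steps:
A(B, M) = -4 + B + M (A(B, M) = (B + M) - 4 = -4 + B + M)
1/(A(k, V(-1))**2 - 75591) = 1/((-4 - 6 + (-2 - 1)**2)**2 - 75591) = 1/((-4 - 6 + (-3)**2)**2 - 75591) = 1/((-4 - 6 + 9)**2 - 75591) = 1/((-1)**2 - 75591) = 1/(1 - 75591) = 1/(-75590) = -1/75590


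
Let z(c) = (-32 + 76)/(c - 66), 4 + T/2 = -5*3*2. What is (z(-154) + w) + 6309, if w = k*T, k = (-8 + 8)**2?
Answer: 31544/5 ≈ 6308.8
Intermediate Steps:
T = -68 (T = -8 + 2*(-5*3*2) = -8 + 2*(-15*2) = -8 + 2*(-30) = -8 - 60 = -68)
k = 0 (k = 0**2 = 0)
z(c) = 44/(-66 + c)
w = 0 (w = 0*(-68) = 0)
(z(-154) + w) + 6309 = (44/(-66 - 154) + 0) + 6309 = (44/(-220) + 0) + 6309 = (44*(-1/220) + 0) + 6309 = (-1/5 + 0) + 6309 = -1/5 + 6309 = 31544/5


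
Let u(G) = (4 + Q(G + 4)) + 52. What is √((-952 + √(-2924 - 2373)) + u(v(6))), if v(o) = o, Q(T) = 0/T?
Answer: √(-896 + I*√5297) ≈ 1.2147 + 29.958*I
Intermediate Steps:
Q(T) = 0
u(G) = 56 (u(G) = (4 + 0) + 52 = 4 + 52 = 56)
√((-952 + √(-2924 - 2373)) + u(v(6))) = √((-952 + √(-2924 - 2373)) + 56) = √((-952 + √(-5297)) + 56) = √((-952 + I*√5297) + 56) = √(-896 + I*√5297)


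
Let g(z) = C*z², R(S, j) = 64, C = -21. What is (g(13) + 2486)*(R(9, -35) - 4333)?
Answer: 4537947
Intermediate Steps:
g(z) = -21*z²
(g(13) + 2486)*(R(9, -35) - 4333) = (-21*13² + 2486)*(64 - 4333) = (-21*169 + 2486)*(-4269) = (-3549 + 2486)*(-4269) = -1063*(-4269) = 4537947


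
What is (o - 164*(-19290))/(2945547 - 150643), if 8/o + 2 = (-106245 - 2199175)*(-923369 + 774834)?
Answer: 135414429904775611/119634314442772374 ≈ 1.1319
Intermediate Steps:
o = 4/171217779849 (o = 8/(-2 + (-106245 - 2199175)*(-923369 + 774834)) = 8/(-2 - 2305420*(-148535)) = 8/(-2 + 342435559700) = 8/342435559698 = 8*(1/342435559698) = 4/171217779849 ≈ 2.3362e-11)
(o - 164*(-19290))/(2945547 - 150643) = (4/171217779849 - 164*(-19290))/(2945547 - 150643) = (4/171217779849 - 1*(-3163560))/2794904 = (4/171217779849 + 3163560)*(1/2794904) = (541657719619102444/171217779849)*(1/2794904) = 135414429904775611/119634314442772374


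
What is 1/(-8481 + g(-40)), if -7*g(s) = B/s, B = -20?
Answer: -14/118735 ≈ -0.00011791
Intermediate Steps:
g(s) = 20/(7*s) (g(s) = -(-20)/(7*s) = 20/(7*s))
1/(-8481 + g(-40)) = 1/(-8481 + (20/7)/(-40)) = 1/(-8481 + (20/7)*(-1/40)) = 1/(-8481 - 1/14) = 1/(-118735/14) = -14/118735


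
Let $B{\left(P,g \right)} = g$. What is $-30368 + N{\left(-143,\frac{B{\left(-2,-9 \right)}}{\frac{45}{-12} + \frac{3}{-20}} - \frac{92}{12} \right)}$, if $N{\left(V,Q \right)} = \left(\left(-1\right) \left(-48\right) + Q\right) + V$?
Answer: $- \frac{1188266}{39} \approx -30468.0$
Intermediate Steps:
$N{\left(V,Q \right)} = 48 + Q + V$ ($N{\left(V,Q \right)} = \left(48 + Q\right) + V = 48 + Q + V$)
$-30368 + N{\left(-143,\frac{B{\left(-2,-9 \right)}}{\frac{45}{-12} + \frac{3}{-20}} - \frac{92}{12} \right)} = -30368 - \left(\frac{308}{3} + \frac{9}{\frac{45}{-12} + \frac{3}{-20}}\right) = -30368 - \left(\frac{308}{3} + \frac{9}{45 \left(- \frac{1}{12}\right) + 3 \left(- \frac{1}{20}\right)}\right) = -30368 - \left(\frac{308}{3} + \frac{9}{- \frac{15}{4} - \frac{3}{20}}\right) = -30368 - \left(\frac{308}{3} - \frac{30}{13}\right) = -30368 - \frac{3914}{39} = - \frac{1188266}{39}$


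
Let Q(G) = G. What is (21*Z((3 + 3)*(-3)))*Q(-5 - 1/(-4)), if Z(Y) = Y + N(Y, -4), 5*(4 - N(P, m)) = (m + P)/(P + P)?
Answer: 169043/120 ≈ 1408.7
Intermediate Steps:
N(P, m) = 4 - (P + m)/(10*P) (N(P, m) = 4 - (m + P)/(5*(P + P)) = 4 - (P + m)/(5*(2*P)) = 4 - (P + m)*1/(2*P)/5 = 4 - (P + m)/(10*P))
Z(Y) = Y + (4 + 39*Y)/(10*Y) (Z(Y) = Y + (-1*(-4) + 39*Y)/(10*Y) = Y + (4 + 39*Y)/(10*Y))
(21*Z((3 + 3)*(-3)))*Q(-5 - 1/(-4)) = (21*(39/10 + (3 + 3)*(-3) + 2/(5*(((3 + 3)*(-3))))))*(-5 - 1/(-4)) = (21*(39/10 + 6*(-3) + 2/(5*((6*(-3))))))*(-5 - 1*(-¼)) = (21*(39/10 - 18 + (⅖)/(-18)))*(-5 + ¼) = (21*(39/10 - 18 + (⅖)*(-1/18)))*(-19/4) = (21*(39/10 - 18 - 1/45))*(-19/4) = (21*(-1271/90))*(-19/4) = -8897/30*(-19/4) = 169043/120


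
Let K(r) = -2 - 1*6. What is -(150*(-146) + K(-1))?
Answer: 21908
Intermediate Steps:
K(r) = -8 (K(r) = -2 - 6 = -8)
-(150*(-146) + K(-1)) = -(150*(-146) - 8) = -(-21900 - 8) = -1*(-21908) = 21908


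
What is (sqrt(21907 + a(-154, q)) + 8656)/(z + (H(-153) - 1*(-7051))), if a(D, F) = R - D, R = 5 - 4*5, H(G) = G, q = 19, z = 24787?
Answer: 8656/31685 + sqrt(22046)/31685 ≈ 0.27788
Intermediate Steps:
R = -15 (R = 5 - 20 = -15)
a(D, F) = -15 - D
(sqrt(21907 + a(-154, q)) + 8656)/(z + (H(-153) - 1*(-7051))) = (sqrt(21907 + (-15 - 1*(-154))) + 8656)/(24787 + (-153 - 1*(-7051))) = (sqrt(21907 + (-15 + 154)) + 8656)/(24787 + (-153 + 7051)) = (sqrt(21907 + 139) + 8656)/(24787 + 6898) = (sqrt(22046) + 8656)/31685 = (8656 + sqrt(22046))*(1/31685) = 8656/31685 + sqrt(22046)/31685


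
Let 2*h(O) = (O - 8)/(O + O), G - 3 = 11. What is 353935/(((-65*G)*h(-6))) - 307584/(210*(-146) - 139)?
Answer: -12885081870/19618963 ≈ -656.77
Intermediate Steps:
G = 14 (G = 3 + 11 = 14)
h(O) = (-8 + O)/(4*O) (h(O) = ((O - 8)/(O + O))/2 = ((-8 + O)/((2*O)))/2 = ((-8 + O)*(1/(2*O)))/2 = ((-8 + O)/(2*O))/2 = (-8 + O)/(4*O))
353935/(((-65*G)*h(-6))) - 307584/(210*(-146) - 139) = 353935/(((-65*14)*((¼)*(-8 - 6)/(-6)))) - 307584/(210*(-146) - 139) = 353935/((-455*(-1)*(-14)/(2*6))) - 307584/(-30660 - 139) = 353935/((-910*7/12)) - 307584/(-30799) = 353935/(-3185/6) - 307584*(-1/30799) = 353935*(-6/3185) + 307584/30799 = -424722/637 + 307584/30799 = -12885081870/19618963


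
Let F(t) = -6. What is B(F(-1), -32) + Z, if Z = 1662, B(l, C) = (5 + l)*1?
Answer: 1661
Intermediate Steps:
B(l, C) = 5 + l
B(F(-1), -32) + Z = (5 - 6) + 1662 = -1 + 1662 = 1661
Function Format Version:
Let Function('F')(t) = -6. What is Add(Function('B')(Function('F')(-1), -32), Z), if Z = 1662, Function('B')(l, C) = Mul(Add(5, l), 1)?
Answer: 1661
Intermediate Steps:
Function('B')(l, C) = Add(5, l)
Add(Function('B')(Function('F')(-1), -32), Z) = Add(Add(5, -6), 1662) = Add(-1, 1662) = 1661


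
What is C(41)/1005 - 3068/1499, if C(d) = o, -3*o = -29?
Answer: -9206549/4519485 ≈ -2.0371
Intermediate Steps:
o = 29/3 (o = -⅓*(-29) = 29/3 ≈ 9.6667)
C(d) = 29/3
C(41)/1005 - 3068/1499 = (29/3)/1005 - 3068/1499 = (29/3)*(1/1005) - 3068*1/1499 = 29/3015 - 3068/1499 = -9206549/4519485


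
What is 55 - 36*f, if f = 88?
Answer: -3113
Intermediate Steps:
55 - 36*f = 55 - 36*88 = 55 - 3168 = -3113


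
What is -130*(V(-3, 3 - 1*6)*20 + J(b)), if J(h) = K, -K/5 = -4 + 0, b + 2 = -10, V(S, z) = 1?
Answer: -5200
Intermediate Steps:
b = -12 (b = -2 - 10 = -12)
K = 20 (K = -5*(-4 + 0) = -5*(-4) = 20)
J(h) = 20
-130*(V(-3, 3 - 1*6)*20 + J(b)) = -130*(1*20 + 20) = -130*(20 + 20) = -130*40 = -5200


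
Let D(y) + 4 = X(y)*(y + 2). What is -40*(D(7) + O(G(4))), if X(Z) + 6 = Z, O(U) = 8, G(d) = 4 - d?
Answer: -520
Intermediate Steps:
X(Z) = -6 + Z
D(y) = -4 + (-6 + y)*(2 + y) (D(y) = -4 + (-6 + y)*(y + 2) = -4 + (-6 + y)*(2 + y))
-40*(D(7) + O(G(4))) = -40*((-16 + 7² - 4*7) + 8) = -40*((-16 + 49 - 28) + 8) = -40*(5 + 8) = -40*13 = -520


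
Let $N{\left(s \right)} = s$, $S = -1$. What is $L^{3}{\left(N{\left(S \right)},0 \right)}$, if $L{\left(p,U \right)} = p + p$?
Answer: $-8$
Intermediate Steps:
$L{\left(p,U \right)} = 2 p$
$L^{3}{\left(N{\left(S \right)},0 \right)} = \left(2 \left(-1\right)\right)^{3} = \left(-2\right)^{3} = -8$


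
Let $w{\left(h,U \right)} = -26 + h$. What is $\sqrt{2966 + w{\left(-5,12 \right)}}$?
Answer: $\sqrt{2935} \approx 54.176$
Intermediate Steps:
$\sqrt{2966 + w{\left(-5,12 \right)}} = \sqrt{2966 - 31} = \sqrt{2935}$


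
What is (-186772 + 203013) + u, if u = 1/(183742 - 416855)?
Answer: 3785988232/233113 ≈ 16241.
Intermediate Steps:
u = -1/233113 (u = 1/(-233113) = -1/233113 ≈ -4.2898e-6)
(-186772 + 203013) + u = (-186772 + 203013) - 1/233113 = 16241 - 1/233113 = 3785988232/233113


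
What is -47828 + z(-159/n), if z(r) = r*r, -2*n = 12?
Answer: -188503/4 ≈ -47126.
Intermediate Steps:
n = -6 (n = -1/2*12 = -6)
z(r) = r**2
-47828 + z(-159/n) = -47828 + (-159/(-6))**2 = -47828 + (-159*(-1/6))**2 = -47828 + (53/2)**2 = -47828 + 2809/4 = -188503/4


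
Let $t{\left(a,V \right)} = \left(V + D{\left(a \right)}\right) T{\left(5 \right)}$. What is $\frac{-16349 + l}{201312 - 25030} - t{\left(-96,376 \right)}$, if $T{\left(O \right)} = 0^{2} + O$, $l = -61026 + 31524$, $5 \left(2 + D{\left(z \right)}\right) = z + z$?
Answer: $- \frac{295847047}{176282} \approx -1678.3$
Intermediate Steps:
$D{\left(z \right)} = -2 + \frac{2 z}{5}$ ($D{\left(z \right)} = -2 + \frac{z + z}{5} = -2 + \frac{2 z}{5}$)
$l = -29502$
$T{\left(O \right)} = O$ ($T{\left(O \right)} = 0 + O = O$)
$t{\left(a,V \right)} = -10 + 2 a + 5 V$ ($t{\left(a,V \right)} = \left(V + \left(-2 + \frac{2 a}{5}\right)\right) 5 = \left(-2 + V + \frac{2 a}{5}\right) 5 = -10 + 2 a + 5 V$)
$\frac{-16349 + l}{201312 - 25030} - t{\left(-96,376 \right)} = \frac{-16349 - 29502}{201312 - 25030} - \left(-10 + 2 \left(-96\right) + 5 \cdot 376\right) = - \frac{45851}{176282} - \left(-10 - 192 + 1880\right) = \left(-45851\right) \frac{1}{176282} - 1678 = - \frac{45851}{176282} - 1678 = - \frac{295847047}{176282}$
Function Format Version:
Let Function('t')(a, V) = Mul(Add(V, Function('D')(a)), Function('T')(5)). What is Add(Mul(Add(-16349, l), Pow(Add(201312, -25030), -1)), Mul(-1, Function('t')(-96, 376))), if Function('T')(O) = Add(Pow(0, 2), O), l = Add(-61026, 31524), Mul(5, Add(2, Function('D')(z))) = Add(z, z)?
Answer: Rational(-295847047, 176282) ≈ -1678.3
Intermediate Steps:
Function('D')(z) = Add(-2, Mul(Rational(2, 5), z)) (Function('D')(z) = Add(-2, Mul(Rational(1, 5), Add(z, z))) = Add(-2, Mul(Rational(1, 5), Mul(2, z))) = Add(-2, Mul(Rational(2, 5), z)))
l = -29502
Function('T')(O) = O (Function('T')(O) = Add(0, O) = O)
Function('t')(a, V) = Add(-10, Mul(2, a), Mul(5, V)) (Function('t')(a, V) = Mul(Add(V, Add(-2, Mul(Rational(2, 5), a))), 5) = Mul(Add(-2, V, Mul(Rational(2, 5), a)), 5) = Add(-10, Mul(2, a), Mul(5, V)))
Add(Mul(Add(-16349, l), Pow(Add(201312, -25030), -1)), Mul(-1, Function('t')(-96, 376))) = Add(Mul(Add(-16349, -29502), Pow(Add(201312, -25030), -1)), Mul(-1, Add(-10, Mul(2, -96), Mul(5, 376)))) = Add(Mul(-45851, Pow(176282, -1)), Mul(-1, Add(-10, -192, 1880))) = Add(Mul(-45851, Rational(1, 176282)), Mul(-1, 1678)) = Add(Rational(-45851, 176282), -1678) = Rational(-295847047, 176282)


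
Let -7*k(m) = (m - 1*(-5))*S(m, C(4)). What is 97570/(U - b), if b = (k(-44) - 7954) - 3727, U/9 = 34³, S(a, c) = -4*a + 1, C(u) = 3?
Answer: 341495/1275508 ≈ 0.26773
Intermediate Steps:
S(a, c) = 1 - 4*a
k(m) = -(1 - 4*m)*(5 + m)/7 (k(m) = -(m - 1*(-5))*(1 - 4*m)/7 = -(m + 5)*(1 - 4*m)/7 = -(5 + m)*(1 - 4*m)/7 = -(1 - 4*m)*(5 + m)/7)
U = 353736 (U = 9*34³ = 9*39304 = 353736)
b = -74864/7 (b = ((-1 + 4*(-44))*(5 - 44)/7 - 7954) - 3727 = ((⅐)*(-1 - 176)*(-39) - 7954) - 3727 = ((⅐)*(-177)*(-39) - 7954) - 3727 = (6903/7 - 7954) - 3727 = -48775/7 - 3727 = -74864/7 ≈ -10695.)
97570/(U - b) = 97570/(353736 - 1*(-74864/7)) = 97570/(353736 + 74864/7) = 97570/(2551016/7) = 97570*(7/2551016) = 341495/1275508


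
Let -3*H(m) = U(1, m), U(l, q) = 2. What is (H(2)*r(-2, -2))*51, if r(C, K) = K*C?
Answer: -136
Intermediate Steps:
r(C, K) = C*K
H(m) = -⅔ (H(m) = -⅓*2 = -⅔)
(H(2)*r(-2, -2))*51 = -(-4)*(-2)/3*51 = -⅔*4*51 = -8/3*51 = -136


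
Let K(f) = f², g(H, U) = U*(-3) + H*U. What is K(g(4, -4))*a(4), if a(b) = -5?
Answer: -80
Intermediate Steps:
g(H, U) = -3*U + H*U
K(g(4, -4))*a(4) = (-4*(-3 + 4))²*(-5) = (-4*1)²*(-5) = (-4)²*(-5) = 16*(-5) = -80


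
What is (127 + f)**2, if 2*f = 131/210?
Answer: 2859147841/176400 ≈ 16208.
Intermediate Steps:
f = 131/420 (f = (131/210)/2 = (131*(1/210))/2 = (1/2)*(131/210) = 131/420 ≈ 0.31190)
(127 + f)**2 = (127 + 131/420)**2 = (53471/420)**2 = 2859147841/176400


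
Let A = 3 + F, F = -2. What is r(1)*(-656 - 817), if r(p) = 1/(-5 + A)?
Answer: 1473/4 ≈ 368.25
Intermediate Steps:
A = 1 (A = 3 - 2 = 1)
r(p) = -1/4 (r(p) = 1/(-5 + 1) = 1/(-4) = -1/4)
r(1)*(-656 - 817) = -(-656 - 817)/4 = -1/4*(-1473) = 1473/4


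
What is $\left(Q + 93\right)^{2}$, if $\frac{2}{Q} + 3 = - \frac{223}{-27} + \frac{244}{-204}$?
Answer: $\frac{30402455769}{3478225} \approx 8740.8$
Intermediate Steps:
$Q = \frac{918}{1865}$ ($Q = \frac{2}{-3 + \left(- \frac{223}{-27} + \frac{244}{-204}\right)} = \frac{2}{-3 + \left(\left(-223\right) \left(- \frac{1}{27}\right) + 244 \left(- \frac{1}{204}\right)\right)} = \frac{2}{-3 + \left(\frac{223}{27} - \frac{61}{51}\right)} = \frac{2}{-3 + \frac{3242}{459}} = \frac{2}{\frac{1865}{459}} = 2 \cdot \frac{459}{1865} = \frac{918}{1865} \approx 0.49223$)
$\left(Q + 93\right)^{2} = \left(\frac{918}{1865} + 93\right)^{2} = \left(\frac{174363}{1865}\right)^{2} = \frac{30402455769}{3478225}$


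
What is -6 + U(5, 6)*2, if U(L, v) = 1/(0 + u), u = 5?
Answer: -28/5 ≈ -5.6000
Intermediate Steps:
U(L, v) = ⅕ (U(L, v) = 1/(0 + 5) = 1/5 = ⅕)
-6 + U(5, 6)*2 = -6 + (⅕)*2 = -6 + ⅖ = -28/5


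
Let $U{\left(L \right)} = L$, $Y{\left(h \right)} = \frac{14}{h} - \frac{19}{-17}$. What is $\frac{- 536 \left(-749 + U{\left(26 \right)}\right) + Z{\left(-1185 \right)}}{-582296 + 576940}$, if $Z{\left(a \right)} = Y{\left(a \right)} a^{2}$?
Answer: $- \frac{32986221}{91052} \approx -362.28$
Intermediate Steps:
$Y{\left(h \right)} = \frac{19}{17} + \frac{14}{h}$ ($Y{\left(h \right)} = \frac{14}{h} - - \frac{19}{17} = \frac{14}{h} + \frac{19}{17} = \frac{19}{17} + \frac{14}{h}$)
$Z{\left(a \right)} = a^{2} \left(\frac{19}{17} + \frac{14}{a}\right)$ ($Z{\left(a \right)} = \left(\frac{19}{17} + \frac{14}{a}\right) a^{2} = a^{2} \left(\frac{19}{17} + \frac{14}{a}\right)$)
$\frac{- 536 \left(-749 + U{\left(26 \right)}\right) + Z{\left(-1185 \right)}}{-582296 + 576940} = \frac{- 536 \left(-749 + 26\right) + \frac{1}{17} \left(-1185\right) \left(238 + 19 \left(-1185\right)\right)}{-582296 + 576940} = \frac{\left(-536\right) \left(-723\right) + \frac{1}{17} \left(-1185\right) \left(238 - 22515\right)}{-5356} = \left(387528 + \frac{1}{17} \left(-1185\right) \left(-22277\right)\right) \left(- \frac{1}{5356}\right) = \left(387528 + \frac{26398245}{17}\right) \left(- \frac{1}{5356}\right) = \frac{32986221}{17} \left(- \frac{1}{5356}\right) = - \frac{32986221}{91052}$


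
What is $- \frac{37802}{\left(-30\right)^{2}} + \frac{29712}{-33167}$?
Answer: $- \frac{640259867}{14925150} \approx -42.898$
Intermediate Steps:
$- \frac{37802}{\left(-30\right)^{2}} + \frac{29712}{-33167} = - \frac{37802}{900} + 29712 \left(- \frac{1}{33167}\right) = \left(-37802\right) \frac{1}{900} - \frac{29712}{33167} = - \frac{18901}{450} - \frac{29712}{33167} = - \frac{640259867}{14925150}$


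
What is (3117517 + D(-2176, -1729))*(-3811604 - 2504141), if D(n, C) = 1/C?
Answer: -34043045912214540/1729 ≈ -1.9689e+13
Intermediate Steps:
(3117517 + D(-2176, -1729))*(-3811604 - 2504141) = (3117517 + 1/(-1729))*(-3811604 - 2504141) = (3117517 - 1/1729)*(-6315745) = (5390186892/1729)*(-6315745) = -34043045912214540/1729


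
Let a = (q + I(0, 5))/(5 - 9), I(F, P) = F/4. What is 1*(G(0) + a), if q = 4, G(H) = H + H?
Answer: -1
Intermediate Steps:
G(H) = 2*H
I(F, P) = F/4 (I(F, P) = F*(1/4) = F/4)
a = -1 (a = (4 + (1/4)*0)/(5 - 9) = (4 + 0)/(-4) = 4*(-1/4) = -1)
1*(G(0) + a) = 1*(2*0 - 1) = 1*(0 - 1) = 1*(-1) = -1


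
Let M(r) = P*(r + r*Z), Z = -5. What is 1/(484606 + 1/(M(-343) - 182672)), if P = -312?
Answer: 610736/295966330015 ≈ 2.0635e-6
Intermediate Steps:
M(r) = 1248*r (M(r) = -312*(r + r*(-5)) = -312*(r - 5*r) = -(-1248)*r = 1248*r)
1/(484606 + 1/(M(-343) - 182672)) = 1/(484606 + 1/(1248*(-343) - 182672)) = 1/(484606 + 1/(-428064 - 182672)) = 1/(484606 + 1/(-610736)) = 1/(484606 - 1/610736) = 1/(295966330015/610736) = 610736/295966330015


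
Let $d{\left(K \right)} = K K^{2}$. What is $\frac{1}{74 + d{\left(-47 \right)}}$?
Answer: $- \frac{1}{103749} \approx -9.6387 \cdot 10^{-6}$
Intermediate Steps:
$d{\left(K \right)} = K^{3}$
$\frac{1}{74 + d{\left(-47 \right)}} = \frac{1}{74 + \left(-47\right)^{3}} = \frac{1}{74 - 103823} = \frac{1}{-103749} = - \frac{1}{103749}$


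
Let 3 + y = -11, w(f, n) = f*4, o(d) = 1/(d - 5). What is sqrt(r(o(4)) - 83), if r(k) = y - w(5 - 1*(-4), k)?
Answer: I*sqrt(133) ≈ 11.533*I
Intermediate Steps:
o(d) = 1/(-5 + d)
w(f, n) = 4*f
y = -14 (y = -3 - 11 = -14)
r(k) = -50 (r(k) = -14 - 4*(5 - 1*(-4)) = -14 - 4*(5 + 4) = -14 - 4*9 = -14 - 1*36 = -14 - 36 = -50)
sqrt(r(o(4)) - 83) = sqrt(-50 - 83) = sqrt(-133) = I*sqrt(133)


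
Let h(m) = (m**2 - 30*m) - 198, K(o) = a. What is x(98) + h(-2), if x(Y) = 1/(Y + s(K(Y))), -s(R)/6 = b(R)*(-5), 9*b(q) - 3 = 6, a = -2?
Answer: -17151/128 ≈ -133.99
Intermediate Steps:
b(q) = 1 (b(q) = 1/3 + (1/9)*6 = 1/3 + 2/3 = 1)
K(o) = -2
s(R) = 30 (s(R) = -6*(-5) = 30)
h(m) = -198 + m**2 - 30*m
x(Y) = 1/(30 + Y) (x(Y) = 1/(Y + 30) = 1/(30 + Y))
x(98) + h(-2) = 1/(30 + 98) + (-198 + (-2)**2 - 30*(-2)) = 1/128 + (-198 + 4 + 60) = 1/128 - 134 = -17151/128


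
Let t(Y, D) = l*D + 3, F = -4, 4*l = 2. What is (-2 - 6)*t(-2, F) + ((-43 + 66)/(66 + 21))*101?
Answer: 1627/87 ≈ 18.701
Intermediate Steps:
l = 1/2 (l = (1/4)*2 = 1/2 ≈ 0.50000)
t(Y, D) = 3 + D/2 (t(Y, D) = D/2 + 3 = 3 + D/2)
(-2 - 6)*t(-2, F) + ((-43 + 66)/(66 + 21))*101 = (-2 - 6)*(3 + (1/2)*(-4)) + ((-43 + 66)/(66 + 21))*101 = -8*(3 - 2) + (23/87)*101 = -8*1 + (23*(1/87))*101 = -8 + (23/87)*101 = -8 + 2323/87 = 1627/87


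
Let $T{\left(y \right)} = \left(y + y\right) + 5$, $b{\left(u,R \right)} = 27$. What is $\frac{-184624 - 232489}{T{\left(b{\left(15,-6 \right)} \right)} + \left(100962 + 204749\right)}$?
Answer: $- \frac{417113}{305770} \approx -1.3641$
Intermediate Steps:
$T{\left(y \right)} = 5 + 2 y$ ($T{\left(y \right)} = 2 y + 5 = 5 + 2 y$)
$\frac{-184624 - 232489}{T{\left(b{\left(15,-6 \right)} \right)} + \left(100962 + 204749\right)} = \frac{-184624 - 232489}{\left(5 + 2 \cdot 27\right) + \left(100962 + 204749\right)} = - \frac{417113}{\left(5 + 54\right) + 305711} = - \frac{417113}{59 + 305711} = - \frac{417113}{305770}$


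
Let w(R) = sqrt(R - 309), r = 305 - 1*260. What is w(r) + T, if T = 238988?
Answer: 238988 + 2*I*sqrt(66) ≈ 2.3899e+5 + 16.248*I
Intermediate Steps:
r = 45 (r = 305 - 260 = 45)
w(R) = sqrt(-309 + R)
w(r) + T = sqrt(-309 + 45) + 238988 = sqrt(-264) + 238988 = 2*I*sqrt(66) + 238988 = 238988 + 2*I*sqrt(66)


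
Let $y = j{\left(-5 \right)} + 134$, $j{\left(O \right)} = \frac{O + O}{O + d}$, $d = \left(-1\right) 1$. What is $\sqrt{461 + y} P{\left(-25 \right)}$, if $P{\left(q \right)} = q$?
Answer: $- \frac{25 \sqrt{5370}}{3} \approx -610.67$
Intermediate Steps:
$d = -1$
$j{\left(O \right)} = \frac{2 O}{-1 + O}$ ($j{\left(O \right)} = \frac{O + O}{O - 1} = \frac{2 O}{-1 + O}$)
$y = \frac{407}{3}$ ($y = 2 \left(-5\right) \frac{1}{-1 - 5} + 134 = 2 \left(-5\right) \frac{1}{-6} + 134 = 2 \left(-5\right) \left(- \frac{1}{6}\right) + 134 = \frac{5}{3} + 134 = \frac{407}{3} \approx 135.67$)
$\sqrt{461 + y} P{\left(-25 \right)} = \sqrt{461 + \frac{407}{3}} \left(-25\right) = \sqrt{\frac{1790}{3}} \left(-25\right) = \frac{\sqrt{5370}}{3} \left(-25\right) = - \frac{25 \sqrt{5370}}{3}$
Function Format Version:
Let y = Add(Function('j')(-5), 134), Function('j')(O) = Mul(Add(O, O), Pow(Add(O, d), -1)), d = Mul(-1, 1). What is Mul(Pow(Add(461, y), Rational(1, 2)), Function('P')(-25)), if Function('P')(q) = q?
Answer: Mul(Rational(-25, 3), Pow(5370, Rational(1, 2))) ≈ -610.67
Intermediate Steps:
d = -1
Function('j')(O) = Mul(2, O, Pow(Add(-1, O), -1)) (Function('j')(O) = Mul(Add(O, O), Pow(Add(O, -1), -1)) = Mul(Mul(2, O), Pow(Add(-1, O), -1)) = Mul(2, O, Pow(Add(-1, O), -1)))
y = Rational(407, 3) (y = Add(Mul(2, -5, Pow(Add(-1, -5), -1)), 134) = Add(Mul(2, -5, Pow(-6, -1)), 134) = Add(Mul(2, -5, Rational(-1, 6)), 134) = Add(Rational(5, 3), 134) = Rational(407, 3) ≈ 135.67)
Mul(Pow(Add(461, y), Rational(1, 2)), Function('P')(-25)) = Mul(Pow(Add(461, Rational(407, 3)), Rational(1, 2)), -25) = Mul(Pow(Rational(1790, 3), Rational(1, 2)), -25) = Mul(Mul(Rational(1, 3), Pow(5370, Rational(1, 2))), -25) = Mul(Rational(-25, 3), Pow(5370, Rational(1, 2)))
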